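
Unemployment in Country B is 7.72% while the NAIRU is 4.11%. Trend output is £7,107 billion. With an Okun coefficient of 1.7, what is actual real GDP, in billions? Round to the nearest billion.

Unemployment gap = 7.72 - 4.11 = 3.61 points, so the output gap is -1.7 × 3.61 = -6.137%.
Actual GDP = 7107 × (1 - 6.137/100) = 7107 × 0.93863 ≈ 6671 billion.

£6,671 billion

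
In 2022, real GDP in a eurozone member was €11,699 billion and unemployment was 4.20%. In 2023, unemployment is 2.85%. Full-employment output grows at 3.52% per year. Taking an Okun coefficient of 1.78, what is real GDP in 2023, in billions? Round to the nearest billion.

€12,392 billion

Δu = 2.85 - 4.2 = -1.35 points.
Okun's law (growth form): g_Y = g_Y* - β × Δu = 3.52 - 1.78 × (-1.35) = 3.52 + 2.403 = 5.923%.
Real GDP in the next year = 11699 × (1 + 5.923/100) = 11699 × 1.05923 ≈ 12392 billion.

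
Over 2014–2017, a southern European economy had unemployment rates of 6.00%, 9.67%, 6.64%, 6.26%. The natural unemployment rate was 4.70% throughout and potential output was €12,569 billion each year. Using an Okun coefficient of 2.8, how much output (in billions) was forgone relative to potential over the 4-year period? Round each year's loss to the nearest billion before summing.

€3,439 billion

Year 2014: gap = -2.8 × (6 - 4.7) = -3.64%, loss ≈ 12569 × 3.64/100 ≈ 458.
Year 2015: gap = -2.8 × (9.67 - 4.7) = -13.916%, loss ≈ 12569 × 13.916/100 ≈ 1749.
Year 2016: gap = -2.8 × (6.64 - 4.7) = -5.432%, loss ≈ 12569 × 5.432/100 ≈ 683.
Year 2017: gap = -2.8 × (6.26 - 4.7) = -4.368%, loss ≈ 12569 × 4.368/100 ≈ 549.
Total lost output = 458 + 1749 + 683 + 549 = 3439 billion.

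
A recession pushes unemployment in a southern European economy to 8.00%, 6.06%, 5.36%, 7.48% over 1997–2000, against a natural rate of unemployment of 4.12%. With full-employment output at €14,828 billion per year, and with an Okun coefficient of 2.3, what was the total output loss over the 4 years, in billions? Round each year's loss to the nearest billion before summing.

€3,554 billion

Year 1997: gap = -2.3 × (8 - 4.12) = -8.924%, loss ≈ 14828 × 8.924/100 ≈ 1323.
Year 1998: gap = -2.3 × (6.06 - 4.12) = -4.462%, loss ≈ 14828 × 4.462/100 ≈ 662.
Year 1999: gap = -2.3 × (5.36 - 4.12) = -2.852%, loss ≈ 14828 × 2.852/100 ≈ 423.
Year 2000: gap = -2.3 × (7.48 - 4.12) = -7.728%, loss ≈ 14828 × 7.728/100 ≈ 1146.
Total lost output = 1323 + 662 + 423 + 1146 = 3554 billion.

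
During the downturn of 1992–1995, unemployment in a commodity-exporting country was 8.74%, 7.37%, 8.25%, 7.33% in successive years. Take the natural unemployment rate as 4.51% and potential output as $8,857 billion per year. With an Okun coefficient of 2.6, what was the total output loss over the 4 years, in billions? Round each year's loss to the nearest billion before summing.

Year 1992: gap = -2.6 × (8.74 - 4.51) = -10.998%, loss ≈ 8857 × 10.998/100 ≈ 974.
Year 1993: gap = -2.6 × (7.37 - 4.51) = -7.436%, loss ≈ 8857 × 7.436/100 ≈ 659.
Year 1994: gap = -2.6 × (8.25 - 4.51) = -9.724%, loss ≈ 8857 × 9.724/100 ≈ 861.
Year 1995: gap = -2.6 × (7.33 - 4.51) = -7.332%, loss ≈ 8857 × 7.332/100 ≈ 649.
Total lost output = 974 + 659 + 861 + 649 = 3143 billion.

$3,143 billion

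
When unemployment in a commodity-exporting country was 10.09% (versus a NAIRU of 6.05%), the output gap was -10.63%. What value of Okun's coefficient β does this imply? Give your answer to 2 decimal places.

β ≈ 2.63

Okun's law: output gap = -β × (u - u*).
-10.63 = -β × (10.09 - 6.05) = -β × 4.04, so β = 10.63/4.04 = 2.63.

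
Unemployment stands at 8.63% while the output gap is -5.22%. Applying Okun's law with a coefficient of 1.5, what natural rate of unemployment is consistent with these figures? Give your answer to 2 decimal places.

From Okun's law, u - u* = -(output gap)/β = -(-5.22)/1.5 = 3.48 points.
So u* = 8.63 - 3.48 = 5.15%.

5.15%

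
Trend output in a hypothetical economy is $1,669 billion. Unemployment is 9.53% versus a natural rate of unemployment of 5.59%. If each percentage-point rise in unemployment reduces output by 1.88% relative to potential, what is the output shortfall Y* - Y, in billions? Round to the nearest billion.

Output gap = -1.88 × (9.53 - 5.59) = -1.88 × 3.94 = -7.4072%.
Actual GDP ≈ 1669 × 0.925928 ≈ 1545 billion, so the shortfall is 1669 - 1545 = 124 billion.

$124 billion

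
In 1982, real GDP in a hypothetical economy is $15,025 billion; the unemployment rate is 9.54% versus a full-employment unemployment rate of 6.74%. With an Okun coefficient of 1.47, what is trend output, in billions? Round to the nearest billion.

Unemployment gap = 9.54 - 6.74 = 2.8 points, so output gap = -1.47 × 2.8 = -4.116%.
Since Y = Y* × (1 + gap/100), Y* = 15025/0.95884 ≈ 15670 billion.

$15,670 billion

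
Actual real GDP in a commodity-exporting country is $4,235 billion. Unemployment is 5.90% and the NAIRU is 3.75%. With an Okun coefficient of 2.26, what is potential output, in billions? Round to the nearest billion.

Unemployment gap = 5.9 - 3.75 = 2.15 points, so output gap = -2.26 × 2.15 = -4.859%.
Since Y = Y* × (1 + gap/100), Y* = 4235/0.95141 ≈ 4451 billion.

$4,451 billion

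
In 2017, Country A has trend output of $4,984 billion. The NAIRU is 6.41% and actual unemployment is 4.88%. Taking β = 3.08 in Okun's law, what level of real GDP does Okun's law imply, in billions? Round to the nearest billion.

Unemployment gap = 4.88 - 6.41 = -1.53 points, so the output gap is -3.08 × (-1.53) = 4.7124%.
Actual GDP = 4984 × (1 + 4.7124/100) = 4984 × 1.047124 ≈ 5219 billion.

$5,219 billion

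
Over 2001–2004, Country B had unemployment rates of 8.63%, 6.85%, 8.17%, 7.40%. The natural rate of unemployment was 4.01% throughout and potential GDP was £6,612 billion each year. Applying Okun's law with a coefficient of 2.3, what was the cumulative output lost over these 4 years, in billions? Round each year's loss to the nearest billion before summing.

Year 2001: gap = -2.3 × (8.63 - 4.01) = -10.626%, loss ≈ 6612 × 10.626/100 ≈ 703.
Year 2002: gap = -2.3 × (6.85 - 4.01) = -6.532%, loss ≈ 6612 × 6.532/100 ≈ 432.
Year 2003: gap = -2.3 × (8.17 - 4.01) = -9.568%, loss ≈ 6612 × 9.568/100 ≈ 633.
Year 2004: gap = -2.3 × (7.4 - 4.01) = -7.797%, loss ≈ 6612 × 7.797/100 ≈ 516.
Total lost output = 703 + 432 + 633 + 516 = 2284 billion.

£2,284 billion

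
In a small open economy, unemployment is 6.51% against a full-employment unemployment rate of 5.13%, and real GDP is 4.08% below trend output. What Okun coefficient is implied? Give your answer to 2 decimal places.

Okun's law: output gap = -β × (u - u*).
-4.08 = -β × (6.51 - 5.13) = -β × 1.38, so β = 4.08/1.38 = 2.96.

β ≈ 2.96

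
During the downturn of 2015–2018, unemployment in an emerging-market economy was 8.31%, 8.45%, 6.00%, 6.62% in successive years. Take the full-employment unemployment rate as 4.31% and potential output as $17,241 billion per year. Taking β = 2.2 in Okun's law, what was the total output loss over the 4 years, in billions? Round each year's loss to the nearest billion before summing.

Year 2015: gap = -2.2 × (8.31 - 4.31) = -8.8%, loss ≈ 17241 × 8.8/100 ≈ 1517.
Year 2016: gap = -2.2 × (8.45 - 4.31) = -9.108%, loss ≈ 17241 × 9.108/100 ≈ 1570.
Year 2017: gap = -2.2 × (6 - 4.31) = -3.718%, loss ≈ 17241 × 3.718/100 ≈ 641.
Year 2018: gap = -2.2 × (6.62 - 4.31) = -5.082%, loss ≈ 17241 × 5.082/100 ≈ 876.
Total lost output = 1517 + 1570 + 641 + 876 = 4604 billion.

$4,604 billion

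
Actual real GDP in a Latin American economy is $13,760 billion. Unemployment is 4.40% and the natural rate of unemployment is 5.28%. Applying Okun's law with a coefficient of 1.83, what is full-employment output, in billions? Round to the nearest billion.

Unemployment gap = 4.4 - 5.28 = -0.88 points, so output gap = -1.83 × (-0.88) = 1.6104%.
Since Y = Y* × (1 + gap/100), Y* = 13760/1.016104 ≈ 13542 billion.

$13,542 billion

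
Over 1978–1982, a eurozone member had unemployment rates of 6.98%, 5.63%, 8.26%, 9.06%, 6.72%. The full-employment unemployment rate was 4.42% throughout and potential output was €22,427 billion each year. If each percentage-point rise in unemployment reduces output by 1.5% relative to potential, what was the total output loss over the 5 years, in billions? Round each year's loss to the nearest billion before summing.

€4,895 billion

Year 1978: gap = -1.5 × (6.98 - 4.42) = -3.84%, loss ≈ 22427 × 3.84/100 ≈ 861.
Year 1979: gap = -1.5 × (5.63 - 4.42) = -1.815%, loss ≈ 22427 × 1.815/100 ≈ 407.
Year 1980: gap = -1.5 × (8.26 - 4.42) = -5.76%, loss ≈ 22427 × 5.76/100 ≈ 1292.
Year 1981: gap = -1.5 × (9.06 - 4.42) = -6.96%, loss ≈ 22427 × 6.96/100 ≈ 1561.
Year 1982: gap = -1.5 × (6.72 - 4.42) = -3.45%, loss ≈ 22427 × 3.45/100 ≈ 774.
Total lost output = 861 + 407 + 1292 + 1561 + 774 = 4895 billion.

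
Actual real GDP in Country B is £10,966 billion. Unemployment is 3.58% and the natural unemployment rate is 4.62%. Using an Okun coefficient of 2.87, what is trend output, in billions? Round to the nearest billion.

£10,648 billion

Unemployment gap = 3.58 - 4.62 = -1.04 points, so output gap = -2.87 × (-1.04) = 2.9848%.
Since Y = Y* × (1 + gap/100), Y* = 10966/1.029848 ≈ 10648 billion.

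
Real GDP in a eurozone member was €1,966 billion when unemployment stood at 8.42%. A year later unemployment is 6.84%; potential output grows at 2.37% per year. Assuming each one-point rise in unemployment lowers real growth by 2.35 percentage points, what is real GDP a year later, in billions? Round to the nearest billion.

Δu = 6.84 - 8.42 = -1.58 points.
Okun's law (growth form): g_Y = g_Y* - β × Δu = 2.37 - 2.35 × (-1.58) = 2.37 + 3.713 = 6.083%.
Real GDP in the next year = 1966 × (1 + 6.083/100) = 1966 × 1.06083 ≈ 2086 billion.

€2,086 billion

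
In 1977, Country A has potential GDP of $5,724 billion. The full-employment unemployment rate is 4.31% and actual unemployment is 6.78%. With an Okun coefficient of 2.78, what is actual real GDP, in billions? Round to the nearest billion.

$5,331 billion

Unemployment gap = 6.78 - 4.31 = 2.47 points, so the output gap is -2.78 × 2.47 = -6.8666%.
Actual GDP = 5724 × (1 - 6.8666/100) = 5724 × 0.931334 ≈ 5331 billion.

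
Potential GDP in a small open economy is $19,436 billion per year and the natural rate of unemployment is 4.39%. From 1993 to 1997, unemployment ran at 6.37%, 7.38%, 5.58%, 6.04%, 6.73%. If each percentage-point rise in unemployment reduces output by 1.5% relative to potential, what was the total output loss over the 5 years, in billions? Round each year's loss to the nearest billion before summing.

$2,959 billion

Year 1993: gap = -1.5 × (6.37 - 4.39) = -2.97%, loss ≈ 19436 × 2.97/100 ≈ 577.
Year 1994: gap = -1.5 × (7.38 - 4.39) = -4.485%, loss ≈ 19436 × 4.485/100 ≈ 872.
Year 1995: gap = -1.5 × (5.58 - 4.39) = -1.785%, loss ≈ 19436 × 1.785/100 ≈ 347.
Year 1996: gap = -1.5 × (6.04 - 4.39) = -2.475%, loss ≈ 19436 × 2.475/100 ≈ 481.
Year 1997: gap = -1.5 × (6.73 - 4.39) = -3.51%, loss ≈ 19436 × 3.51/100 ≈ 682.
Total lost output = 577 + 872 + 347 + 481 + 682 = 2959 billion.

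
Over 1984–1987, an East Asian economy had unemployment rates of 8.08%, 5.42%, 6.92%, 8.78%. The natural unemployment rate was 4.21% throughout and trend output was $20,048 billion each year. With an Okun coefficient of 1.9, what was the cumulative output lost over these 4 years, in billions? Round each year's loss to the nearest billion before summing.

$4,708 billion

Year 1984: gap = -1.9 × (8.08 - 4.21) = -7.353%, loss ≈ 20048 × 7.353/100 ≈ 1474.
Year 1985: gap = -1.9 × (5.42 - 4.21) = -2.299%, loss ≈ 20048 × 2.299/100 ≈ 461.
Year 1986: gap = -1.9 × (6.92 - 4.21) = -5.149%, loss ≈ 20048 × 5.149/100 ≈ 1032.
Year 1987: gap = -1.9 × (8.78 - 4.21) = -8.683%, loss ≈ 20048 × 8.683/100 ≈ 1741.
Total lost output = 1474 + 461 + 1032 + 1741 = 4708 billion.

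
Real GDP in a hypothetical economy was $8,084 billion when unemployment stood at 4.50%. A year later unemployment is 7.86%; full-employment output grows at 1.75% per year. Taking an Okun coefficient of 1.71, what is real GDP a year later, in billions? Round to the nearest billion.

$7,761 billion

Δu = 7.86 - 4.5 = 3.36 points.
Okun's law (growth form): g_Y = g_Y* - β × Δu = 1.75 - 1.71 × (3.36) = 1.75 - 5.7456 = -3.9956%.
Real GDP in the next year = 8084 × (1 - 3.9956/100) = 8084 × 0.960044 ≈ 7761 billion.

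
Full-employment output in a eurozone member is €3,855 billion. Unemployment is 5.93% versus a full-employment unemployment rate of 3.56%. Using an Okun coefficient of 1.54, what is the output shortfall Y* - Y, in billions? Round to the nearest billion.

€141 billion

Output gap = -1.54 × (5.93 - 3.56) = -1.54 × 2.37 = -3.6498%.
Actual GDP ≈ 3855 × 0.963502 ≈ 3714 billion, so the shortfall is 3855 - 3714 = 141 billion.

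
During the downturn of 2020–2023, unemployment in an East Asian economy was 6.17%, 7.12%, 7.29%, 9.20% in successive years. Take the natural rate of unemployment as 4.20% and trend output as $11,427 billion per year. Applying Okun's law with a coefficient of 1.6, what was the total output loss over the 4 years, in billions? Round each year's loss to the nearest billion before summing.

Year 2020: gap = -1.6 × (6.17 - 4.2) = -3.152%, loss ≈ 11427 × 3.152/100 ≈ 360.
Year 2021: gap = -1.6 × (7.12 - 4.2) = -4.672%, loss ≈ 11427 × 4.672/100 ≈ 534.
Year 2022: gap = -1.6 × (7.29 - 4.2) = -4.944%, loss ≈ 11427 × 4.944/100 ≈ 565.
Year 2023: gap = -1.6 × (9.2 - 4.2) = -8%, loss ≈ 11427 × 8/100 ≈ 914.
Total lost output = 360 + 534 + 565 + 914 = 2373 billion.

$2,373 billion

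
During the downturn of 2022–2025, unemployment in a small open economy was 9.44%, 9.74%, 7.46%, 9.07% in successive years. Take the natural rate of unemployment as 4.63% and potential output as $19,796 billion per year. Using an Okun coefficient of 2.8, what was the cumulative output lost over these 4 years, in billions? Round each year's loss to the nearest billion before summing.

$9,528 billion

Year 2022: gap = -2.8 × (9.44 - 4.63) = -13.468%, loss ≈ 19796 × 13.468/100 ≈ 2666.
Year 2023: gap = -2.8 × (9.74 - 4.63) = -14.308%, loss ≈ 19796 × 14.308/100 ≈ 2832.
Year 2024: gap = -2.8 × (7.46 - 4.63) = -7.924%, loss ≈ 19796 × 7.924/100 ≈ 1569.
Year 2025: gap = -2.8 × (9.07 - 4.63) = -12.432%, loss ≈ 19796 × 12.432/100 ≈ 2461.
Total lost output = 2666 + 2832 + 1569 + 2461 = 9528 billion.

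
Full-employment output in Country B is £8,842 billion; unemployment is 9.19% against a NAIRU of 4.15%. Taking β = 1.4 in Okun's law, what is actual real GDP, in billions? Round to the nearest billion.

Unemployment gap = 9.19 - 4.15 = 5.04 points, so the output gap is -1.4 × 5.04 = -7.056%.
Actual GDP = 8842 × (1 - 7.056/100) = 8842 × 0.92944 ≈ 8218 billion.

£8,218 billion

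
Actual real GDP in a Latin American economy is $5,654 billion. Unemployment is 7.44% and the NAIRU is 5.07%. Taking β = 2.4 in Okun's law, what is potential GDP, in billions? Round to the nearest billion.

Unemployment gap = 7.44 - 5.07 = 2.37 points, so output gap = -2.4 × 2.37 = -5.688%.
Since Y = Y* × (1 + gap/100), Y* = 5654/0.94312 ≈ 5995 billion.

$5,995 billion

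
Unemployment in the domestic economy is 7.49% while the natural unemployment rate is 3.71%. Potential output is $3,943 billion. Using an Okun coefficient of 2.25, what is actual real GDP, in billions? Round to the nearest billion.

Unemployment gap = 7.49 - 3.71 = 3.78 points, so the output gap is -2.25 × 3.78 = -8.505%.
Actual GDP = 3943 × (1 - 8.505/100) = 3943 × 0.91495 ≈ 3608 billion.

$3,608 billion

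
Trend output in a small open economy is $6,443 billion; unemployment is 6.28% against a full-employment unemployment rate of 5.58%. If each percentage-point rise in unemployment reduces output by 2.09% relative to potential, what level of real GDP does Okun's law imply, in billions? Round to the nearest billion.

Unemployment gap = 6.28 - 5.58 = 0.7 points, so the output gap is -2.09 × 0.7 = -1.463%.
Actual GDP = 6443 × (1 - 1.463/100) = 6443 × 0.98537 ≈ 6349 billion.

$6,349 billion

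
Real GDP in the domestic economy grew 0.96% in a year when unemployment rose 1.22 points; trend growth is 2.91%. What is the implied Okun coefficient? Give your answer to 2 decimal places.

β ≈ 1.60

Growth form: g_Y = g_Y* - β × Δu, so β = (g_Y* - g_Y)/Δu.
β = (2.91 - 0.96)/1.22 = 1.95/1.22 = 1.60.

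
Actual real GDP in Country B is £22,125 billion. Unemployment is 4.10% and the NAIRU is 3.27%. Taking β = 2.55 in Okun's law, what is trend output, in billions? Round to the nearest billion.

£22,603 billion

Unemployment gap = 4.1 - 3.27 = 0.83 points, so output gap = -2.55 × 0.83 = -2.1165%.
Since Y = Y* × (1 + gap/100), Y* = 22125/0.978835 ≈ 22603 billion.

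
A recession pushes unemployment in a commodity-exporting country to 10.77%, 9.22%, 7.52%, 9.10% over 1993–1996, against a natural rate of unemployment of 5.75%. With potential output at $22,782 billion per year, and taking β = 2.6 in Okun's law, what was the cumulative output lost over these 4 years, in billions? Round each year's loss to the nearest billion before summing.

Year 1993: gap = -2.6 × (10.77 - 5.75) = -13.052%, loss ≈ 22782 × 13.052/100 ≈ 2974.
Year 1994: gap = -2.6 × (9.22 - 5.75) = -9.022%, loss ≈ 22782 × 9.022/100 ≈ 2055.
Year 1995: gap = -2.6 × (7.52 - 5.75) = -4.602%, loss ≈ 22782 × 4.602/100 ≈ 1048.
Year 1996: gap = -2.6 × (9.1 - 5.75) = -8.71%, loss ≈ 22782 × 8.71/100 ≈ 1984.
Total lost output = 2974 + 2055 + 1048 + 1984 = 8061 billion.

$8,061 billion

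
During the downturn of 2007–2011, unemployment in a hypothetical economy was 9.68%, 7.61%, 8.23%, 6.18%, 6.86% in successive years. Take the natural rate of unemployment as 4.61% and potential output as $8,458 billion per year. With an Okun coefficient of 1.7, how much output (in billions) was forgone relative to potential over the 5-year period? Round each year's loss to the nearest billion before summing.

Year 2007: gap = -1.7 × (9.68 - 4.61) = -8.619%, loss ≈ 8458 × 8.619/100 ≈ 729.
Year 2008: gap = -1.7 × (7.61 - 4.61) = -5.1%, loss ≈ 8458 × 5.1/100 ≈ 431.
Year 2009: gap = -1.7 × (8.23 - 4.61) = -6.154%, loss ≈ 8458 × 6.154/100 ≈ 521.
Year 2010: gap = -1.7 × (6.18 - 4.61) = -2.669%, loss ≈ 8458 × 2.669/100 ≈ 226.
Year 2011: gap = -1.7 × (6.86 - 4.61) = -3.825%, loss ≈ 8458 × 3.825/100 ≈ 324.
Total lost output = 729 + 431 + 521 + 226 + 324 = 2231 billion.

$2,231 billion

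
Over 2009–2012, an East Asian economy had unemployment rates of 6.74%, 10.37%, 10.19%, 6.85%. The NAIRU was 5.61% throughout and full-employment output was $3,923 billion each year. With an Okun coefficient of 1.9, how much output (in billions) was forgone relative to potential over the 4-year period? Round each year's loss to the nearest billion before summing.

$872 billion

Year 2009: gap = -1.9 × (6.74 - 5.61) = -2.147%, loss ≈ 3923 × 2.147/100 ≈ 84.
Year 2010: gap = -1.9 × (10.37 - 5.61) = -9.044%, loss ≈ 3923 × 9.044/100 ≈ 355.
Year 2011: gap = -1.9 × (10.19 - 5.61) = -8.702%, loss ≈ 3923 × 8.702/100 ≈ 341.
Year 2012: gap = -1.9 × (6.85 - 5.61) = -2.356%, loss ≈ 3923 × 2.356/100 ≈ 92.
Total lost output = 84 + 355 + 341 + 92 = 872 billion.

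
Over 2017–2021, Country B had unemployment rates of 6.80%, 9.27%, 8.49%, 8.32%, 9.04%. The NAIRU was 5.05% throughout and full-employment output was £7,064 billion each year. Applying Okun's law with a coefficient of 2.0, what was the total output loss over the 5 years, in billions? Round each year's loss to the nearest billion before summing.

Year 2017: gap = -2.0 × (6.8 - 5.05) = -3.5%, loss ≈ 7064 × 3.5/100 ≈ 247.
Year 2018: gap = -2.0 × (9.27 - 5.05) = -8.44%, loss ≈ 7064 × 8.44/100 ≈ 596.
Year 2019: gap = -2.0 × (8.49 - 5.05) = -6.88%, loss ≈ 7064 × 6.88/100 ≈ 486.
Year 2020: gap = -2.0 × (8.32 - 5.05) = -6.54%, loss ≈ 7064 × 6.54/100 ≈ 462.
Year 2021: gap = -2.0 × (9.04 - 5.05) = -7.98%, loss ≈ 7064 × 7.98/100 ≈ 564.
Total lost output = 247 + 596 + 486 + 462 + 564 = 2355 billion.

£2,355 billion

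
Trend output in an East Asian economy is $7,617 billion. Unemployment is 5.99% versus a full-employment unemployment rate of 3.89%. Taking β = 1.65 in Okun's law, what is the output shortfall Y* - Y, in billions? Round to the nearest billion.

$264 billion

Output gap = -1.65 × (5.99 - 3.89) = -1.65 × 2.1 = -3.465%.
Actual GDP ≈ 7617 × 0.96535 ≈ 7353 billion, so the shortfall is 7617 - 7353 = 264 billion.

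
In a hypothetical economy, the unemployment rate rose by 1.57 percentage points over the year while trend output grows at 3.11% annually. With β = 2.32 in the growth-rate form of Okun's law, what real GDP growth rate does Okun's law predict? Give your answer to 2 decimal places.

Growth-rate Okun's law: g_Y = g_Y* - β × Δu.
g_Y = 3.11 - 2.32 × (1.57) = 3.11 - 3.6424 = -0.5324%, i.e. -0.53% to 2 d.p.

-0.53%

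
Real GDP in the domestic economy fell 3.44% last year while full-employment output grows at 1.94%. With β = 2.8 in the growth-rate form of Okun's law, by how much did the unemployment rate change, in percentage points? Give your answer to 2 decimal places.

Growth-rate Okun's law: g_Y = g_Y* - β × Δu, so Δu = (g_Y* - g_Y)/β.
Δu = (1.94 + 3.44)/2.8 = 5.38/2.8 = 1.92 percentage points.

1.92 percentage points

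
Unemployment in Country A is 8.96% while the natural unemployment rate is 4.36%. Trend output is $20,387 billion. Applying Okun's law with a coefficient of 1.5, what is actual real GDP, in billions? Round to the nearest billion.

Unemployment gap = 8.96 - 4.36 = 4.6 points, so the output gap is -1.5 × 4.6 = -6.9%.
Actual GDP = 20387 × (1 - 6.9/100) = 20387 × 0.931 ≈ 18980 billion.

$18,980 billion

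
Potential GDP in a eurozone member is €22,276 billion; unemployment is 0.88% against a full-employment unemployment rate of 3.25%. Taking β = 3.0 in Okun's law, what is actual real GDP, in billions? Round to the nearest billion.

€23,860 billion

Unemployment gap = 0.88 - 3.25 = -2.37 points, so the output gap is -3 × (-2.37) = 7.11%.
Actual GDP = 22276 × (1 + 7.11/100) = 22276 × 1.0711 ≈ 23860 billion.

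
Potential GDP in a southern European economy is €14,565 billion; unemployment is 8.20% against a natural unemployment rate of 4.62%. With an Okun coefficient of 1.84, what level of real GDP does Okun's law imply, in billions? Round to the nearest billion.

Unemployment gap = 8.2 - 4.62 = 3.58 points, so the output gap is -1.84 × 3.58 = -6.5872%.
Actual GDP = 14565 × (1 - 6.5872/100) = 14565 × 0.934128 ≈ 13606 billion.

€13,606 billion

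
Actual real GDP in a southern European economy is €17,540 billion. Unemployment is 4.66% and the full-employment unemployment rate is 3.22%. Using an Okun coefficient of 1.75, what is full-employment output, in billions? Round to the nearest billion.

€17,993 billion

Unemployment gap = 4.66 - 3.22 = 1.44 points, so output gap = -1.75 × 1.44 = -2.52%.
Since Y = Y* × (1 + gap/100), Y* = 17540/0.9748 ≈ 17993 billion.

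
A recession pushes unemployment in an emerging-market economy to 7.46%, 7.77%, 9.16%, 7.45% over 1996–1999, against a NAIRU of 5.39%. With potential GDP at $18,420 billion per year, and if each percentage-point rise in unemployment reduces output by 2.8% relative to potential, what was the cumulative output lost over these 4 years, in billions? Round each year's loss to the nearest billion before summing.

Year 1996: gap = -2.8 × (7.46 - 5.39) = -5.796%, loss ≈ 18420 × 5.796/100 ≈ 1068.
Year 1997: gap = -2.8 × (7.77 - 5.39) = -6.664%, loss ≈ 18420 × 6.664/100 ≈ 1228.
Year 1998: gap = -2.8 × (9.16 - 5.39) = -10.556%, loss ≈ 18420 × 10.556/100 ≈ 1944.
Year 1999: gap = -2.8 × (7.45 - 5.39) = -5.768%, loss ≈ 18420 × 5.768/100 ≈ 1062.
Total lost output = 1068 + 1228 + 1944 + 1062 = 5302 billion.

$5,302 billion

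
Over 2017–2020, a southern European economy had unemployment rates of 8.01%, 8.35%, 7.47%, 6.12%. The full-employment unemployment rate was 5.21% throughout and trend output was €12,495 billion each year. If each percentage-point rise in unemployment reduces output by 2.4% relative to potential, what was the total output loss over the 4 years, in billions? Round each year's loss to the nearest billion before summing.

Year 2017: gap = -2.4 × (8.01 - 5.21) = -6.72%, loss ≈ 12495 × 6.72/100 ≈ 840.
Year 2018: gap = -2.4 × (8.35 - 5.21) = -7.536%, loss ≈ 12495 × 7.536/100 ≈ 942.
Year 2019: gap = -2.4 × (7.47 - 5.21) = -5.424%, loss ≈ 12495 × 5.424/100 ≈ 678.
Year 2020: gap = -2.4 × (6.12 - 5.21) = -2.184%, loss ≈ 12495 × 2.184/100 ≈ 273.
Total lost output = 840 + 942 + 678 + 273 = 2733 billion.

€2,733 billion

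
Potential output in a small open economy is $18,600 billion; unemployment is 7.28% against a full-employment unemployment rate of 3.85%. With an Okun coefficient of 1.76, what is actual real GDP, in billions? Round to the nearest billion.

Unemployment gap = 7.28 - 3.85 = 3.43 points, so the output gap is -1.76 × 3.43 = -6.0368%.
Actual GDP = 18600 × (1 - 6.0368/100) = 18600 × 0.939632 ≈ 17477 billion.

$17,477 billion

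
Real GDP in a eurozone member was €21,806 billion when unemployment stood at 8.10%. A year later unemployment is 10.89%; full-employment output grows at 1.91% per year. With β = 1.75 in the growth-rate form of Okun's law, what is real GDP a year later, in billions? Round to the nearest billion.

€21,158 billion

Δu = 10.89 - 8.1 = 2.79 points.
Okun's law (growth form): g_Y = g_Y* - β × Δu = 1.91 - 1.75 × (2.79) = 1.91 - 4.8825 = -2.9725%.
Real GDP in the next year = 21806 × (1 - 2.9725/100) = 21806 × 0.970275 ≈ 21158 billion.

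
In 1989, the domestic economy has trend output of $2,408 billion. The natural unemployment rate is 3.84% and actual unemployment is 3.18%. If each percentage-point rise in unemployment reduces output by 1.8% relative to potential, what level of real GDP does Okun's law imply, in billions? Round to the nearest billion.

$2,437 billion

Unemployment gap = 3.18 - 3.84 = -0.66 points, so the output gap is -1.8 × (-0.66) = 1.188%.
Actual GDP = 2408 × (1 + 1.188/100) = 2408 × 1.01188 ≈ 2437 billion.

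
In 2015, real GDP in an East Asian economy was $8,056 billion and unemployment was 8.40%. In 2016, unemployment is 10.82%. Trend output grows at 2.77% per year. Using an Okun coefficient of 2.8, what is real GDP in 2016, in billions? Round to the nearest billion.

Δu = 10.82 - 8.4 = 2.42 points.
Okun's law (growth form): g_Y = g_Y* - β × Δu = 2.77 - 2.8 × (2.42) = 2.77 - 6.776 = -4.006%.
Real GDP in the next year = 8056 × (1 - 4.006/100) = 8056 × 0.95994 ≈ 7733 billion.

$7,733 billion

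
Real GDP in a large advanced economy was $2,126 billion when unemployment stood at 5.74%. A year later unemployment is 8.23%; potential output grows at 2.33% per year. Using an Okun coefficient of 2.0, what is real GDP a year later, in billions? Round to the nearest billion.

Δu = 8.23 - 5.74 = 2.49 points.
Okun's law (growth form): g_Y = g_Y* - β × Δu = 2.33 - 2.0 × (2.49) = 2.33 - 4.98 = -2.65%.
Real GDP in the next year = 2126 × (1 - 2.65/100) = 2126 × 0.9735 ≈ 2070 billion.

$2,070 billion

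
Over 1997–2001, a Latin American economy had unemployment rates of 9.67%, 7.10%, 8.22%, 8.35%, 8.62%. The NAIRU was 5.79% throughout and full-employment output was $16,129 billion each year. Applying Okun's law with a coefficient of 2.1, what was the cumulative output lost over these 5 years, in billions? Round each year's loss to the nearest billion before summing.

Year 1997: gap = -2.1 × (9.67 - 5.79) = -8.148%, loss ≈ 16129 × 8.148/100 ≈ 1314.
Year 1998: gap = -2.1 × (7.1 - 5.79) = -2.751%, loss ≈ 16129 × 2.751/100 ≈ 444.
Year 1999: gap = -2.1 × (8.22 - 5.79) = -5.103%, loss ≈ 16129 × 5.103/100 ≈ 823.
Year 2000: gap = -2.1 × (8.35 - 5.79) = -5.376%, loss ≈ 16129 × 5.376/100 ≈ 867.
Year 2001: gap = -2.1 × (8.62 - 5.79) = -5.943%, loss ≈ 16129 × 5.943/100 ≈ 959.
Total lost output = 1314 + 444 + 823 + 867 + 959 = 4407 billion.

$4,407 billion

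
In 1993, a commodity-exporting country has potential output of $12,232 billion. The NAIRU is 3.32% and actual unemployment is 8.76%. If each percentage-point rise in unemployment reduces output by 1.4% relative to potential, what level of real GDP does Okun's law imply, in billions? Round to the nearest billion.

Unemployment gap = 8.76 - 3.32 = 5.44 points, so the output gap is -1.4 × 5.44 = -7.616%.
Actual GDP = 12232 × (1 - 7.616/100) = 12232 × 0.92384 ≈ 11300 billion.

$11,300 billion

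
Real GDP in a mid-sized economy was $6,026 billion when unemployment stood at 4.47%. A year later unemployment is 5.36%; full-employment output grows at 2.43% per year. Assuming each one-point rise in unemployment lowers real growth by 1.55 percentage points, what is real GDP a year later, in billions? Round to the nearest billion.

Δu = 5.36 - 4.47 = 0.89 points.
Okun's law (growth form): g_Y = g_Y* - β × Δu = 2.43 - 1.55 × (0.89) = 2.43 - 1.3795 = 1.0505%.
Real GDP in the next year = 6026 × (1 + 1.0505/100) = 6026 × 1.010505 ≈ 6089 billion.

$6,089 billion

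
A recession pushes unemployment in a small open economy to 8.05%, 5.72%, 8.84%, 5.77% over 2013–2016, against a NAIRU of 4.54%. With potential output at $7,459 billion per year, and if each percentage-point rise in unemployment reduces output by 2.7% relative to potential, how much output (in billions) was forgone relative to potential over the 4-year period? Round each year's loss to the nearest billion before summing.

$2,059 billion

Year 2013: gap = -2.7 × (8.05 - 4.54) = -9.477%, loss ≈ 7459 × 9.477/100 ≈ 707.
Year 2014: gap = -2.7 × (5.72 - 4.54) = -3.186%, loss ≈ 7459 × 3.186/100 ≈ 238.
Year 2015: gap = -2.7 × (8.84 - 4.54) = -11.61%, loss ≈ 7459 × 11.61/100 ≈ 866.
Year 2016: gap = -2.7 × (5.77 - 4.54) = -3.321%, loss ≈ 7459 × 3.321/100 ≈ 248.
Total lost output = 707 + 238 + 866 + 248 = 2059 billion.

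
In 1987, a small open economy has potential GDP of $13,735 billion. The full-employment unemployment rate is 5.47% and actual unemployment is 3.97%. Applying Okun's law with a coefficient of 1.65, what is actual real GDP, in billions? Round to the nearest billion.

Unemployment gap = 3.97 - 5.47 = -1.5 points, so the output gap is -1.65 × (-1.5) = 2.475%.
Actual GDP = 13735 × (1 + 2.475/100) = 13735 × 1.02475 ≈ 14075 billion.

$14,075 billion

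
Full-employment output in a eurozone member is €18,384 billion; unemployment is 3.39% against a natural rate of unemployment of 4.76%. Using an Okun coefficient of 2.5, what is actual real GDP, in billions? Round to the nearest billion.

€19,014 billion

Unemployment gap = 3.39 - 4.76 = -1.37 points, so the output gap is -2.5 × (-1.37) = 3.425%.
Actual GDP = 18384 × (1 + 3.425/100) = 18384 × 1.03425 ≈ 19014 billion.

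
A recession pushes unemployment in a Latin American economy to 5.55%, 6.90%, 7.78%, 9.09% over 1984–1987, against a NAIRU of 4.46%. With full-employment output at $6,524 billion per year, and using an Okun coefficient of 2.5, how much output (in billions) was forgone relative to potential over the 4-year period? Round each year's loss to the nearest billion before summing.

$1,872 billion

Year 1984: gap = -2.5 × (5.55 - 4.46) = -2.725%, loss ≈ 6524 × 2.725/100 ≈ 178.
Year 1985: gap = -2.5 × (6.9 - 4.46) = -6.1%, loss ≈ 6524 × 6.1/100 ≈ 398.
Year 1986: gap = -2.5 × (7.78 - 4.46) = -8.3%, loss ≈ 6524 × 8.3/100 ≈ 541.
Year 1987: gap = -2.5 × (9.09 - 4.46) = -11.575%, loss ≈ 6524 × 11.575/100 ≈ 755.
Total lost output = 178 + 398 + 541 + 755 = 1872 billion.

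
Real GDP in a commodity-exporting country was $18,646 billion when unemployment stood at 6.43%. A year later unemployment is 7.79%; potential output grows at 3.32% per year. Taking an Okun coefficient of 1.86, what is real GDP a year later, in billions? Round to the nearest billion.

$18,793 billion

Δu = 7.79 - 6.43 = 1.36 points.
Okun's law (growth form): g_Y = g_Y* - β × Δu = 3.32 - 1.86 × (1.36) = 3.32 - 2.5296 = 0.7904%.
Real GDP in the next year = 18646 × (1 + 0.7904/100) = 18646 × 1.007904 ≈ 18793 billion.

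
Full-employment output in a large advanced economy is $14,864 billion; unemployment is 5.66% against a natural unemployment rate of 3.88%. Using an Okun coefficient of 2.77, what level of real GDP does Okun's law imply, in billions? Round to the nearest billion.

$14,131 billion

Unemployment gap = 5.66 - 3.88 = 1.78 points, so the output gap is -2.77 × 1.78 = -4.9306%.
Actual GDP = 14864 × (1 - 4.9306/100) = 14864 × 0.950694 ≈ 14131 billion.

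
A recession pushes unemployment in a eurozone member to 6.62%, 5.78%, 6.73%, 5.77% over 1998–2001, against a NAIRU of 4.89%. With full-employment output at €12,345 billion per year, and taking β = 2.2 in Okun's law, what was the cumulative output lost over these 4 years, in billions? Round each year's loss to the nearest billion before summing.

€1,451 billion

Year 1998: gap = -2.2 × (6.62 - 4.89) = -3.806%, loss ≈ 12345 × 3.806/100 ≈ 470.
Year 1999: gap = -2.2 × (5.78 - 4.89) = -1.958%, loss ≈ 12345 × 1.958/100 ≈ 242.
Year 2000: gap = -2.2 × (6.73 - 4.89) = -4.048%, loss ≈ 12345 × 4.048/100 ≈ 500.
Year 2001: gap = -2.2 × (5.77 - 4.89) = -1.936%, loss ≈ 12345 × 1.936/100 ≈ 239.
Total lost output = 470 + 242 + 500 + 239 = 1451 billion.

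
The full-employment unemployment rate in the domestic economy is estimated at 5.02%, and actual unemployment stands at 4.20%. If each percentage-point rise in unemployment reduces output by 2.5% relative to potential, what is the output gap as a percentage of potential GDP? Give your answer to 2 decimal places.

2.05%

The unemployment gap is 4.2 - 5.02 = -0.82 percentage points.
Okun's law gives an output gap of -2.5 × (-0.82) = 2.05%, i.e. 2.05% above potential.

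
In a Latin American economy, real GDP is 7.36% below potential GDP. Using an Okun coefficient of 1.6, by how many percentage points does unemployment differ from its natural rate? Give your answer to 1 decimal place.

Okun's law: output gap = -β × (u - u*), so u - u* = -(output gap)/β.
u - u* = -(-7.36)/1.6 = 4.6 percentage points.

4.6 percentage points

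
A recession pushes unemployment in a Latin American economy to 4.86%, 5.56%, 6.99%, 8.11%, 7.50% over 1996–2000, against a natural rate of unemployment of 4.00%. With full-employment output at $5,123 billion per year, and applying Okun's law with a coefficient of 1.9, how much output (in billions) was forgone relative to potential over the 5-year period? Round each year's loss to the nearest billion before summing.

$1,268 billion

Year 1996: gap = -1.9 × (4.86 - 4) = -1.634%, loss ≈ 5123 × 1.634/100 ≈ 84.
Year 1997: gap = -1.9 × (5.56 - 4) = -2.964%, loss ≈ 5123 × 2.964/100 ≈ 152.
Year 1998: gap = -1.9 × (6.99 - 4) = -5.681%, loss ≈ 5123 × 5.681/100 ≈ 291.
Year 1999: gap = -1.9 × (8.11 - 4) = -7.809%, loss ≈ 5123 × 7.809/100 ≈ 400.
Year 2000: gap = -1.9 × (7.5 - 4) = -6.65%, loss ≈ 5123 × 6.65/100 ≈ 341.
Total lost output = 84 + 152 + 291 + 400 + 341 = 1268 billion.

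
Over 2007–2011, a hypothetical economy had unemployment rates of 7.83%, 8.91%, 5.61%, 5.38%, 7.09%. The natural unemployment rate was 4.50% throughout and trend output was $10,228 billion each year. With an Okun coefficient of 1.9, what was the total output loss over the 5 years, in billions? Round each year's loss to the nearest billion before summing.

Year 2007: gap = -1.9 × (7.83 - 4.5) = -6.327%, loss ≈ 10228 × 6.327/100 ≈ 647.
Year 2008: gap = -1.9 × (8.91 - 4.5) = -8.379%, loss ≈ 10228 × 8.379/100 ≈ 857.
Year 2009: gap = -1.9 × (5.61 - 4.5) = -2.109%, loss ≈ 10228 × 2.109/100 ≈ 216.
Year 2010: gap = -1.9 × (5.38 - 4.5) = -1.672%, loss ≈ 10228 × 1.672/100 ≈ 171.
Year 2011: gap = -1.9 × (7.09 - 4.5) = -4.921%, loss ≈ 10228 × 4.921/100 ≈ 503.
Total lost output = 647 + 857 + 216 + 171 + 503 = 2394 billion.

$2,394 billion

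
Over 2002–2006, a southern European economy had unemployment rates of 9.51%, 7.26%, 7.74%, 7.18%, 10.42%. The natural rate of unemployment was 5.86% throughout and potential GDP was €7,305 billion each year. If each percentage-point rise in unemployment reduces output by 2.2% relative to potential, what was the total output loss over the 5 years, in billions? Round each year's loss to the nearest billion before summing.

Year 2002: gap = -2.2 × (9.51 - 5.86) = -8.03%, loss ≈ 7305 × 8.03/100 ≈ 587.
Year 2003: gap = -2.2 × (7.26 - 5.86) = -3.08%, loss ≈ 7305 × 3.08/100 ≈ 225.
Year 2004: gap = -2.2 × (7.74 - 5.86) = -4.136%, loss ≈ 7305 × 4.136/100 ≈ 302.
Year 2005: gap = -2.2 × (7.18 - 5.86) = -2.904%, loss ≈ 7305 × 2.904/100 ≈ 212.
Year 2006: gap = -2.2 × (10.42 - 5.86) = -10.032%, loss ≈ 7305 × 10.032/100 ≈ 733.
Total lost output = 587 + 225 + 302 + 212 + 733 = 2059 billion.

€2,059 billion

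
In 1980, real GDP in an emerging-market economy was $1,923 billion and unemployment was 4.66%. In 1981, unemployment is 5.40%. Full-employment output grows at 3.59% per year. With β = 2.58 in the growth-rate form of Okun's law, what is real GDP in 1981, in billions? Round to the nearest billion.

Δu = 5.4 - 4.66 = 0.74 points.
Okun's law (growth form): g_Y = g_Y* - β × Δu = 3.59 - 2.58 × (0.74) = 3.59 - 1.9092 = 1.6808%.
Real GDP in the next year = 1923 × (1 + 1.6808/100) = 1923 × 1.016808 ≈ 1955 billion.

$1,955 billion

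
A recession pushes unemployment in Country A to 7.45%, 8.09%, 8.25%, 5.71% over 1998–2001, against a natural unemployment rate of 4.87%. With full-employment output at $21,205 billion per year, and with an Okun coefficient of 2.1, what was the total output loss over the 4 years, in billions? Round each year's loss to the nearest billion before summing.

$4,462 billion

Year 1998: gap = -2.1 × (7.45 - 4.87) = -5.418%, loss ≈ 21205 × 5.418/100 ≈ 1149.
Year 1999: gap = -2.1 × (8.09 - 4.87) = -6.762%, loss ≈ 21205 × 6.762/100 ≈ 1434.
Year 2000: gap = -2.1 × (8.25 - 4.87) = -7.098%, loss ≈ 21205 × 7.098/100 ≈ 1505.
Year 2001: gap = -2.1 × (5.71 - 4.87) = -1.764%, loss ≈ 21205 × 1.764/100 ≈ 374.
Total lost output = 1149 + 1434 + 1505 + 374 = 4462 billion.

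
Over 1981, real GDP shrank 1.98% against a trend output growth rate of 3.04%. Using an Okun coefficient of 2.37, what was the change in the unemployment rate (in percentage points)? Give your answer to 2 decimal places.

2.12 percentage points

Growth-rate Okun's law: g_Y = g_Y* - β × Δu, so Δu = (g_Y* - g_Y)/β.
Δu = (3.04 + 1.98)/2.37 = 5.02/2.37 = 2.12 percentage points.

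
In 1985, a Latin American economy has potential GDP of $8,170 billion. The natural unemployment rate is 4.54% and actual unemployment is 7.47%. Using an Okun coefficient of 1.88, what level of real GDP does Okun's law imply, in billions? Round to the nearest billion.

$7,720 billion

Unemployment gap = 7.47 - 4.54 = 2.93 points, so the output gap is -1.88 × 2.93 = -5.5084%.
Actual GDP = 8170 × (1 - 5.5084/100) = 8170 × 0.944916 ≈ 7720 billion.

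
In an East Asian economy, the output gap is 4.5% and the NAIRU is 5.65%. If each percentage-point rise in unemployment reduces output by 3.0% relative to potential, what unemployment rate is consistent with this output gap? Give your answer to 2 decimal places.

4.15%

From Okun's law, u - u* = -(output gap)/β = -(4.5)/3.0 = -1.5 points.
So u = 5.65 - 1.5 = 4.15%.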